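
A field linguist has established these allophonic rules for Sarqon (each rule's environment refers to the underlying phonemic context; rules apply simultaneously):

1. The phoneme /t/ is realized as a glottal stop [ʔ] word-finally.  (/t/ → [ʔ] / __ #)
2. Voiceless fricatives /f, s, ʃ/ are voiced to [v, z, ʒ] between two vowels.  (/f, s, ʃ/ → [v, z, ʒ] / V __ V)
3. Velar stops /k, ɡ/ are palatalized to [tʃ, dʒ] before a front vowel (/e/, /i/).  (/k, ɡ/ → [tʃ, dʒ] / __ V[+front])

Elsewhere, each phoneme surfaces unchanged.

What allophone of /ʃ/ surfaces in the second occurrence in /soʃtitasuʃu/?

[ʒ]

/ʃ/ — between /u/ and /u/, between two vowels — surfaces as [ʒ] (rule 2).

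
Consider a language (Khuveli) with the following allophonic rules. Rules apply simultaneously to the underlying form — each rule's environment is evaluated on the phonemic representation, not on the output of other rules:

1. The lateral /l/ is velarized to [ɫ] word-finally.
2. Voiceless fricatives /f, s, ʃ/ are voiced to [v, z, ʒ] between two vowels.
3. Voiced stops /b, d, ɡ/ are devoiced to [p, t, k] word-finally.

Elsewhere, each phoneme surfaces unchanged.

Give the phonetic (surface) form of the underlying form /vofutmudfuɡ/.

[vovutmudfuk]

/f/ — between /o/ and /u/, between two vowels — surfaces as [v] (rule 2).
/d/ (between /u/ and /f/): rule 3 targets it, but not word-finally → unchanged [d].
/f/ (between /d/ and /u/): rule 2 targets it, but not between two vowels → unchanged [f].
/ɡ/ (word-final): word-finally, so rule 3 applies → [k].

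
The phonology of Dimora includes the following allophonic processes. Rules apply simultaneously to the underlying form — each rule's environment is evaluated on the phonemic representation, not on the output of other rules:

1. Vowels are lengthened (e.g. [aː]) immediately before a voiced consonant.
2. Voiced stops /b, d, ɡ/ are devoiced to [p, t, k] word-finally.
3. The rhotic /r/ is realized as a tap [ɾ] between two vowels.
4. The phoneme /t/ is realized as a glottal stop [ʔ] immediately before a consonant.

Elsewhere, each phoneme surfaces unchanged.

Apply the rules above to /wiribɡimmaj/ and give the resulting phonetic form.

[wiːɾiːbɡiːmmaːj]

/i/ (between /w/ and /r/) occurs before a voiced consonant → [iː] by rule 1.
/r/ meets the environment for rule 3 (between two vowels) → [ɾ].
Rule 1 applies to /i/ (between /r/ and /b/: before a voiced consonant) → [iː].
/b/ (between /i/ and /ɡ/) is in the target of rule 2 but the environment (word-finally) is not met → [b].
/ɡ/ (between /b/ and /i/) is in the target of rule 2 but the environment (word-finally) is not met → [ɡ].
/i/ meets the environment for rule 1 (before a voiced consonant) → [iː].
/a/ (between /m/ and /j/): before a voiced consonant, so rule 1 applies → [aː].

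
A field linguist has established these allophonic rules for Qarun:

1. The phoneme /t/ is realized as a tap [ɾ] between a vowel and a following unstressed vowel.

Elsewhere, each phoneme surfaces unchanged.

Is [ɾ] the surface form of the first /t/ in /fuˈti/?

/t/ (between /u/ and /i/): rule 1 targets it, but not between a vowel and a following unstressed vowel → unchanged [t].
The actual realization is [t], not [ɾ].

No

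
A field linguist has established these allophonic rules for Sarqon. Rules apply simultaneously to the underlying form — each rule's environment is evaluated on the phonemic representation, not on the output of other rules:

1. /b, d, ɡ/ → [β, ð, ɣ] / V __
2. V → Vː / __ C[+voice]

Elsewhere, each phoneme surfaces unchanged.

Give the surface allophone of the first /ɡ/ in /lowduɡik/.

[ɣ]

/ɡ/ — between /u/ and /i/, immediately after a vowel — surfaces as [ɣ] (rule 1).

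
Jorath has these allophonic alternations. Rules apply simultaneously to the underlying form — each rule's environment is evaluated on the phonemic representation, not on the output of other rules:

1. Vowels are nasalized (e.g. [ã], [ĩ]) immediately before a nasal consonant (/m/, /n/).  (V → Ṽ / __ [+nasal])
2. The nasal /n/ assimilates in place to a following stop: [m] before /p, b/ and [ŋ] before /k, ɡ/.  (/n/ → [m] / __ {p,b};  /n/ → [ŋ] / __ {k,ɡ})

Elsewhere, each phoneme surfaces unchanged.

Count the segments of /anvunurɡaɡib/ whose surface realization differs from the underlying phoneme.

Segments that undergo a rule: /a/ → [ã] (rule 1); /u/ → [ũ] (rule 1).
All other segments surface unchanged.

2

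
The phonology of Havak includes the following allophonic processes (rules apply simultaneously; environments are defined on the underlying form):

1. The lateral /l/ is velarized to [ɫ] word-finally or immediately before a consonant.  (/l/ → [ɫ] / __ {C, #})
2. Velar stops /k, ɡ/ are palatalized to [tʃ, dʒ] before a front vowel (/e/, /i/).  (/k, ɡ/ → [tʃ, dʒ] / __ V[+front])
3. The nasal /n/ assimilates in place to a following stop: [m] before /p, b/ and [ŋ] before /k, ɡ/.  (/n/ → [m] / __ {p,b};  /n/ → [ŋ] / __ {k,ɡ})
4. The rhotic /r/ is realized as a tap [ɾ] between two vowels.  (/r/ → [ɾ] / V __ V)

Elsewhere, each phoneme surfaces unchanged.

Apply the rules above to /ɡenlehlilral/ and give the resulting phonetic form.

[dʒenlehliɫraɫ]

/ɡ/ (word-initial) occurs before a front vowel → [dʒ] by rule 2.
/e/ — not in any rule's target class → [e].
/n/ (between /e/ and /l/) fails the environment for rule 3, so it stays [n].
/l/ (between /n/ and /e/) is in the target of rule 1 but the environment (word-finally or immediately before a consonant) is not met → [l].
/e/ stays [e].
/h/ stays [h].
/l/ (between /h/ and /i/): rule 1 targets it, but not word-finally or immediately before a consonant → unchanged [l].
/i/ (between /l/ and /l/) is unaffected → [i].
Rule 1 applies to /l/ (between /i/ and /r/: word-finally or immediately before a consonant) → [ɫ].
/r/ (between /l/ and /a/) is in the target of rule 4 but the environment (between two vowels) is not met → [r].
/a/ (between /r/ and /l/): no rule targets it → [a].
/l/ meets the environment for rule 1 (word-finally or immediately before a consonant) → [ɫ].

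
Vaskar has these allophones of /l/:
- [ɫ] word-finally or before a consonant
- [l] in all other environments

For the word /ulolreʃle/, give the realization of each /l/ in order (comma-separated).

[l], [ɫ], [l]

Occurrence 1 (position 2): no conditioning environment matches → elsewhere allophone [l].
Occurrence 2 (position 4): word-finally or before a consonant → [ɫ].
Occurrence 3 (position 8): no conditioning environment matches → elsewhere allophone [l].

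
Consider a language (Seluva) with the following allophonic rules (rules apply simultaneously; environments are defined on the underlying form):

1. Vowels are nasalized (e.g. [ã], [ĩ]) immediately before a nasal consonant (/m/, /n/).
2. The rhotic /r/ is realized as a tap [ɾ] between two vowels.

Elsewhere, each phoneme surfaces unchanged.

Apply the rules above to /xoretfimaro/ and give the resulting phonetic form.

/x/ (word-initial) is unaffected → [x].
/o/ — between /x/ and /r/; rule 1 does not apply here → [o].
/r/ — between /o/ and /e/, between two vowels — surfaces as [ɾ] (rule 2).
/e/ (between /r/ and /t/) fails the environment for rule 1, so it stays [e].
/t/ stays [t].
/f/ (between /t/ and /i/): no rule targets it → [f].
/i/ meets the environment for rule 1 (before a nasal consonant) → [ĩ].
/m/ (between /i/ and /a/): no rule targets it → [m].
/a/ — between /m/ and /r/; rule 1 does not apply here → [a].
/r/ — between /a/ and /o/, between two vowels — surfaces as [ɾ] (rule 2).
/o/ — word-final; rule 1 does not apply here → [o].

[xoɾetfĩmaɾo]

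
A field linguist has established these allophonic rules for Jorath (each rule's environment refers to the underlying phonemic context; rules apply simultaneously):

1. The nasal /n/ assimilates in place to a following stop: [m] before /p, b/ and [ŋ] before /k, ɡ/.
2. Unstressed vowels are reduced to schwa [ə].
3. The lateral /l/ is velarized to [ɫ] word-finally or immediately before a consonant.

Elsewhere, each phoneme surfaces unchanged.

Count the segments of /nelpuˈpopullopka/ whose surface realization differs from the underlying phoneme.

Segments that undergo a rule: /e/ → [ə] (rule 2); /l/ → [ɫ] (rule 3); /u/ → [ə] (rule 2); /u/ → [ə] (rule 2); /l/ → [ɫ] (rule 3); /o/ → [ə] (rule 2); /a/ → [ə] (rule 2).
All other segments surface unchanged.

7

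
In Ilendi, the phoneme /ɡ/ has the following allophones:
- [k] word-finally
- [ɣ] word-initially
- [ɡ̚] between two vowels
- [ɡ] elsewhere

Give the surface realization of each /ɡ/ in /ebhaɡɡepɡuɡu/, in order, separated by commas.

[ɡ], [ɡ], [ɡ], [ɡ̚]

Occurrence 1 (position 5): no conditioning environment matches → elsewhere allophone [ɡ].
Occurrence 2 (position 6): no conditioning environment matches → elsewhere allophone [ɡ].
Occurrence 3 (position 9): no conditioning environment matches → elsewhere allophone [ɡ].
Occurrence 4 (position 11): between two vowels → [ɡ̚].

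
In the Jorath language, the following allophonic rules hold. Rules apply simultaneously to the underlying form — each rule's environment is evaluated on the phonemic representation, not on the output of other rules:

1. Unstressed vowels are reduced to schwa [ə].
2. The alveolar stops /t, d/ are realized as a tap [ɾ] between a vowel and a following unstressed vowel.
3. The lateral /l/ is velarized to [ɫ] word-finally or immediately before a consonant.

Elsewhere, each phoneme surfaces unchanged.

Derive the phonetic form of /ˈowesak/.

[ˈowəsək]

/o/ (word-initial) is in the target of rule 1 but the environment (in an unstressed syllable) is not met → [o].
/w/ — not in any rule's target class → [w].
Rule 1 applies to /e/ (between /w/ and /s/: in an unstressed syllable) → [ə].
/s/ stays [s].
/a/ — between /s/ and /k/, in an unstressed syllable — surfaces as [ə] (rule 1).
/k/ — not in any rule's target class → [k].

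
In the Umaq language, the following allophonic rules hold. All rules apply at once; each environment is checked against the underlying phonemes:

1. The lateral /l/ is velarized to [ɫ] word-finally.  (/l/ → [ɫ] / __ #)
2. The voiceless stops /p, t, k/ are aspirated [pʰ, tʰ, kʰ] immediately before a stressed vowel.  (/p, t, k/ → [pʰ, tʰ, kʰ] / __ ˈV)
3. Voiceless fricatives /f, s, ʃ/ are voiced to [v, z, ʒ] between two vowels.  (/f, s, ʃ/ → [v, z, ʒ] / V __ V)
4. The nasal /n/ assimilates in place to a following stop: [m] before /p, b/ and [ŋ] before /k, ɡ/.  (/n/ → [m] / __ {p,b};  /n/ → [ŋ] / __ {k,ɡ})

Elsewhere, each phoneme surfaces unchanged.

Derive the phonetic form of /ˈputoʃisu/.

/p/ (word-initial) occurs immediately before a stressed vowel → [pʰ] by rule 2.
/t/ (between /u/ and /o/) is in the target of rule 2 but the environment (immediately before a stressed vowel) is not met → [t].
/ʃ/ (between /o/ and /i/): between two vowels, so rule 3 applies → [ʒ].
/s/ meets the environment for rule 3 (between two vowels) → [z].

[ˈpʰutoʒizu]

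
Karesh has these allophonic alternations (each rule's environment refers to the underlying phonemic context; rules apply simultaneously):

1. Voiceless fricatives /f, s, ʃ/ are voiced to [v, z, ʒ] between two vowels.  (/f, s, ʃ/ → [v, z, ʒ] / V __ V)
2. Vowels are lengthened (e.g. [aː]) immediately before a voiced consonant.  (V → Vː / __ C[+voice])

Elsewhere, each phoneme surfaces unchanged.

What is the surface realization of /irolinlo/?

/i/ — word-initial, before a voiced consonant — surfaces as [iː] (rule 2).
/r/ stays [r].
/o/ (between /r/ and /l/) occurs before a voiced consonant → [oː] by rule 2.
/l/ (between /o/ and /i/): no rule targets it → [l].
Rule 2 applies to /i/ (between /l/ and /n/: before a voiced consonant) → [iː].
/n/ — not in any rule's target class → [n].
/l/ — not in any rule's target class → [l].
/o/ (word-final) is in the target of rule 2 but the environment (before a voiced consonant) is not met → [o].

[iːroːliːnlo]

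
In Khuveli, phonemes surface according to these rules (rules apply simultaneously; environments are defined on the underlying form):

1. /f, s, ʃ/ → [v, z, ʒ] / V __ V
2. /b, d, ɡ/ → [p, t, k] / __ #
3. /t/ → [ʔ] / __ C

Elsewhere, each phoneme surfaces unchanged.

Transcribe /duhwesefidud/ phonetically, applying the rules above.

[duhwezevidut]

/d/ — word-initial; rule 2 does not apply here → [d].
/u/ (between /d/ and /h/) is unaffected → [u].
/h/ (between /u/ and /w/) is unaffected → [h].
/w/ — not in any rule's target class → [w].
/e/ — not in any rule's target class → [e].
/s/ — between /e/ and /e/, between two vowels — surfaces as [z] (rule 1).
/e/ stays [e].
/f/ meets the environment for rule 1 (between two vowels) → [v].
/i/ stays [i].
/d/ (between /i/ and /u/): rule 2 targets it, but not word-finally → unchanged [d].
/u/ (between /d/ and /d/) is unaffected → [u].
/d/ meets the environment for rule 2 (word-finally) → [t].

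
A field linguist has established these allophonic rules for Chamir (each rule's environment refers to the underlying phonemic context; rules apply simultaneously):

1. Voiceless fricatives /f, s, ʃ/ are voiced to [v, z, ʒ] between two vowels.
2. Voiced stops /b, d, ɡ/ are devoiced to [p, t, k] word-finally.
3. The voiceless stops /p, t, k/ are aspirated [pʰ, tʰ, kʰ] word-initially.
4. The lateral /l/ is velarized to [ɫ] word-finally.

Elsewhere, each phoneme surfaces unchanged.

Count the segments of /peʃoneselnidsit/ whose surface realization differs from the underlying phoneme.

Segments that undergo a rule: /p/ → [pʰ] (rule 3); /ʃ/ → [ʒ] (rule 1); /s/ → [z] (rule 1).
All other segments surface unchanged.

3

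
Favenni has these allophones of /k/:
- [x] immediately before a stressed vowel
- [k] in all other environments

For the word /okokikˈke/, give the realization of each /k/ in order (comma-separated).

Occurrence 1 (position 2): no conditioning environment matches → elsewhere allophone [k].
Occurrence 2 (position 4): no conditioning environment matches → elsewhere allophone [k].
Occurrence 3 (position 6): no conditioning environment matches → elsewhere allophone [k].
Occurrence 4 (position 7): immediately before a stressed vowel → [x].

[k], [k], [k], [x]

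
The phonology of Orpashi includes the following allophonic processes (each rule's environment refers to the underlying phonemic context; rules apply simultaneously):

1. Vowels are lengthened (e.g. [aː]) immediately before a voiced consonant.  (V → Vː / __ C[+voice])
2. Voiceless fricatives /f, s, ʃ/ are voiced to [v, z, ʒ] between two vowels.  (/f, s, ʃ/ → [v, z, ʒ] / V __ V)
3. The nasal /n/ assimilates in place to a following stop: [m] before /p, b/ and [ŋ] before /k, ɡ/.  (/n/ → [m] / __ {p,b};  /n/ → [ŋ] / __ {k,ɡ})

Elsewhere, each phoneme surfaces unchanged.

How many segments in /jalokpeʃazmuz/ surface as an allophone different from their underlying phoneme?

4

Segments that undergo a rule: /a/ → [aː] (rule 1); /ʃ/ → [ʒ] (rule 2); /a/ → [aː] (rule 1); /u/ → [uː] (rule 1).
All other segments surface unchanged.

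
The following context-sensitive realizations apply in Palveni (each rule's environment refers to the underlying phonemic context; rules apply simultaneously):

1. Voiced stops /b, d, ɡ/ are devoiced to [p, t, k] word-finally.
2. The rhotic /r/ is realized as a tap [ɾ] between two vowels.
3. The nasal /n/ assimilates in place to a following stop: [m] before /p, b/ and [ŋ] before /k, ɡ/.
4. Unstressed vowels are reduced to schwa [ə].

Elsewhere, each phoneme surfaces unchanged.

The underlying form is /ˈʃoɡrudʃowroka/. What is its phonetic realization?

[ˈʃoɡrədʃəwrəkə]

/ʃ/ (word-initial) is unaffected → [ʃ].
/o/ (between /ʃ/ and /ɡ/) fails the environment for rule 4, so it stays [o].
/ɡ/ — between /o/ and /r/; rule 1 does not apply here → [ɡ].
/r/ (between /ɡ/ and /u/) is in the target of rule 2 but the environment (between two vowels) is not met → [r].
/u/ (between /r/ and /d/): in an unstressed syllable, so rule 4 applies → [ə].
/d/ (between /u/ and /ʃ/): rule 1 targets it, but not word-finally → unchanged [d].
/ʃ/ (between /d/ and /o/) is unaffected → [ʃ].
/o/ (between /ʃ/ and /w/): in an unstressed syllable, so rule 4 applies → [ə].
/w/ (between /o/ and /r/) is unaffected → [w].
/r/ — between /w/ and /o/; rule 2 does not apply here → [r].
/o/ (between /r/ and /k/) occurs in an unstressed syllable → [ə] by rule 4.
/k/ (between /o/ and /a/) is unaffected → [k].
/a/ — word-final, in an unstressed syllable — surfaces as [ə] (rule 4).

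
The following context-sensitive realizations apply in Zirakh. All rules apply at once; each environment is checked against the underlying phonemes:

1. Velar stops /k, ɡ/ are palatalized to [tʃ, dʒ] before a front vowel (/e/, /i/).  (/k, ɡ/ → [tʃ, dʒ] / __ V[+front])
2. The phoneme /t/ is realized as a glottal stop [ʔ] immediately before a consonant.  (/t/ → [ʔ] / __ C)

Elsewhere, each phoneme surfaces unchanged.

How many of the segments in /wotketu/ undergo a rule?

2

Segments that undergo a rule: /t/ → [ʔ] (rule 2); /k/ → [tʃ] (rule 1).
All other segments surface unchanged.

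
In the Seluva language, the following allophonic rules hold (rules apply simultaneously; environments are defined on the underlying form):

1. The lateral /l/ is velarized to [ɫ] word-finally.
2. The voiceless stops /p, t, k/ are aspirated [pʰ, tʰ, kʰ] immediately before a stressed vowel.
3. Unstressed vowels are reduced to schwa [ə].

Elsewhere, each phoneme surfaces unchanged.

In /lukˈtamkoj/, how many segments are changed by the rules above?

3

Segments that undergo a rule: /u/ → [ə] (rule 3); /t/ → [tʰ] (rule 2); /o/ → [ə] (rule 3).
All other segments surface unchanged.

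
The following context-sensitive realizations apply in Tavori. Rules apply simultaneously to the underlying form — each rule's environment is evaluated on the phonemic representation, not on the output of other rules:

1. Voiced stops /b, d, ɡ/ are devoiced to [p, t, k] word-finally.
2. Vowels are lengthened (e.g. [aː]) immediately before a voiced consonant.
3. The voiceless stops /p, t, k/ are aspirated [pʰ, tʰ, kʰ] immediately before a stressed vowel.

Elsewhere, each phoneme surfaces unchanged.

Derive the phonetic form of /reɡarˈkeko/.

[reːɡaːrˈkʰeko]

/e/ — between /r/ and /ɡ/, before a voiced consonant — surfaces as [eː] (rule 2).
/ɡ/ — between /e/ and /a/; rule 1 does not apply here → [ɡ].
/a/ — between /ɡ/ and /r/, before a voiced consonant — surfaces as [aː] (rule 2).
/k/ (between /r/ and /e/): immediately before a stressed vowel, so rule 3 applies → [kʰ].
/e/ (between /k/ and /k/): rule 2 targets it, but not before a voiced consonant → unchanged [e].
/k/ — between /e/ and /o/; rule 3 does not apply here → [k].
/o/ (word-final) is in the target of rule 2 but the environment (before a voiced consonant) is not met → [o].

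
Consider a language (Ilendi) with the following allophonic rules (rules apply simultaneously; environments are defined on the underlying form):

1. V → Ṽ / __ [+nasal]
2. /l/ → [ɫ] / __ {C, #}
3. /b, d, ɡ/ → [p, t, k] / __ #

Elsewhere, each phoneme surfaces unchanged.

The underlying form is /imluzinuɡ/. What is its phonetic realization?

[ĩmluzĩnuk]

/i/ meets the environment for rule 1 (before a nasal consonant) → [ĩ].
/m/ (between /i/ and /l/) is unaffected → [m].
/l/ — between /m/ and /u/; rule 2 does not apply here → [l].
/u/ (between /l/ and /z/) is in the target of rule 1 but the environment (before a nasal consonant) is not met → [u].
/z/ (between /u/ and /i/): no rule targets it → [z].
/i/ (between /z/ and /n/): before a nasal consonant, so rule 1 applies → [ĩ].
/n/ (between /i/ and /u/) is unaffected → [n].
/u/ — between /n/ and /ɡ/; rule 1 does not apply here → [u].
Rule 3 applies to /ɡ/ (word-final: word-finally) → [k].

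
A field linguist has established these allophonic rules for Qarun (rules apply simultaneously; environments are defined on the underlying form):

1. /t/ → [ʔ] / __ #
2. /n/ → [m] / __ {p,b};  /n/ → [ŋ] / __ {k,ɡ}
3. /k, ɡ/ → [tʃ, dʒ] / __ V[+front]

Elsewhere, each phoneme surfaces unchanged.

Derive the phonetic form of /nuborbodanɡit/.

/n/ (word-initial): rule 2 targets it, but not before a labial or velar stop → unchanged [n].
/u/ — not in any rule's target class → [u].
/b/ (between /u/ and /o/): no rule targets it → [b].
/o/ — not in any rule's target class → [o].
/r/ stays [r].
/b/ — not in any rule's target class → [b].
/o/ (between /b/ and /d/): no rule targets it → [o].
/d/ (between /o/ and /a/): no rule targets it → [d].
/a/ stays [a].
/n/ — between /a/ and /ɡ/, before a labial or velar stop — surfaces as [ŋ] (rule 2).
Rule 3 applies to /ɡ/ (between /n/ and /i/: before a front vowel) → [dʒ].
/i/ (between /ɡ/ and /t/) is unaffected → [i].
/t/ (word-final): word-finally, so rule 1 applies → [ʔ].

[nuborbodaŋdʒiʔ]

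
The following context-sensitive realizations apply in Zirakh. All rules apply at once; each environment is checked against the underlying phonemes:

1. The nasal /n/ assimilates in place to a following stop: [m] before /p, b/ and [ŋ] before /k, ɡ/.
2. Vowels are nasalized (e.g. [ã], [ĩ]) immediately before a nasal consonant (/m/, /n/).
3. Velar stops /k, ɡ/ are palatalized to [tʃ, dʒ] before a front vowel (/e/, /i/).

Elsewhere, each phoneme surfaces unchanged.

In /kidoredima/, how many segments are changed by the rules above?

2

Segments that undergo a rule: /k/ → [tʃ] (rule 3); /i/ → [ĩ] (rule 2).
All other segments surface unchanged.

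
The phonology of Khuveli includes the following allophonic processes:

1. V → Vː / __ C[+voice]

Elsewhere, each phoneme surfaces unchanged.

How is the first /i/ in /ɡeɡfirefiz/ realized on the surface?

[iː]

/i/ (between /f/ and /r/): before a voiced consonant, so rule 1 applies → [iː].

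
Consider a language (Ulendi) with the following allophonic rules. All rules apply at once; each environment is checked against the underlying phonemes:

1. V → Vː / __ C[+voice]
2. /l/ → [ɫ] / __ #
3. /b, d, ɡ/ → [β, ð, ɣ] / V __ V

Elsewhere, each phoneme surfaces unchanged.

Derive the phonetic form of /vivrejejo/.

[viːvreːjeːjo]

/v/ (word-initial): no rule targets it → [v].
Rule 1 applies to /i/ (between /v/ and /v/: before a voiced consonant) → [iː].
/v/ (between /i/ and /r/): no rule targets it → [v].
/r/ — not in any rule's target class → [r].
/e/ — between /r/ and /j/, before a voiced consonant — surfaces as [eː] (rule 1).
/j/ (between /e/ and /e/): no rule targets it → [j].
Rule 1 applies to /e/ (between /j/ and /j/: before a voiced consonant) → [eː].
/j/ — not in any rule's target class → [j].
/o/ (word-final) is in the target of rule 1 but the environment (before a voiced consonant) is not met → [o].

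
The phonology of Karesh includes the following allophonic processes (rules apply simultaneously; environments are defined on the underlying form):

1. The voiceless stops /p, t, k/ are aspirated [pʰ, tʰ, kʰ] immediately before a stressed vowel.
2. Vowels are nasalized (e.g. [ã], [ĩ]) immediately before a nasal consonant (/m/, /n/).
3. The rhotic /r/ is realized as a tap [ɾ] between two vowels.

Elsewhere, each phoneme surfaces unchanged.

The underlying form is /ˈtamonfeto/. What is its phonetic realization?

/t/ (word-initial) occurs immediately before a stressed vowel → [tʰ] by rule 1.
/a/ meets the environment for rule 2 (before a nasal consonant) → [ã].
Rule 2 applies to /o/ (between /m/ and /n/: before a nasal consonant) → [õ].
/e/ (between /f/ and /t/) is in the target of rule 2 but the environment (before a nasal consonant) is not met → [e].
/t/ (between /e/ and /o/): rule 1 targets it, but not immediately before a stressed vowel → unchanged [t].
/o/ (word-final) is in the target of rule 2 but the environment (before a nasal consonant) is not met → [o].

[ˈtʰãmõnfeto]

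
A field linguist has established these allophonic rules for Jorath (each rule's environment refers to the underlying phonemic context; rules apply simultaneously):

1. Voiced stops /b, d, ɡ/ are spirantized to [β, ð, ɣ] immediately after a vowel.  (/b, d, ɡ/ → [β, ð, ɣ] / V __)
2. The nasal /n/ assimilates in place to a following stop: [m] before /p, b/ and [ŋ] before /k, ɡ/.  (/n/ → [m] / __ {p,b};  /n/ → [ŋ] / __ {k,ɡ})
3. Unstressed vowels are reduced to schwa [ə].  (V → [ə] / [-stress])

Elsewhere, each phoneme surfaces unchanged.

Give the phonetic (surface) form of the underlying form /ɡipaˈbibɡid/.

[ɡəpəˈβiβɡəð]

/ɡ/ — word-initial; rule 1 does not apply here → [ɡ].
/i/ — between /ɡ/ and /p/, in an unstressed syllable — surfaces as [ə] (rule 3).
/p/ (between /i/ and /a/) is unaffected → [p].
/a/ meets the environment for rule 3 (in an unstressed syllable) → [ə].
/b/ — between /a/ and /i/, immediately after a vowel — surfaces as [β] (rule 1).
/i/ — between /b/ and /b/; rule 3 does not apply here → [i].
/b/ — between /i/ and /ɡ/, immediately after a vowel — surfaces as [β] (rule 1).
/ɡ/ — between /b/ and /i/; rule 1 does not apply here → [ɡ].
/i/ (between /ɡ/ and /d/) occurs in an unstressed syllable → [ə] by rule 3.
/d/ meets the environment for rule 1 (immediately after a vowel) → [ð].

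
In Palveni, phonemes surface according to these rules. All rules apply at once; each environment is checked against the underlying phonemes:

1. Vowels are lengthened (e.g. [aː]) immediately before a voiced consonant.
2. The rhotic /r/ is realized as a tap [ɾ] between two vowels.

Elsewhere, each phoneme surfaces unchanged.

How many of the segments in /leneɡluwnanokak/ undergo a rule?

Segments that undergo a rule: /e/ → [eː] (rule 1); /e/ → [eː] (rule 1); /u/ → [uː] (rule 1); /a/ → [aː] (rule 1).
All other segments surface unchanged.

4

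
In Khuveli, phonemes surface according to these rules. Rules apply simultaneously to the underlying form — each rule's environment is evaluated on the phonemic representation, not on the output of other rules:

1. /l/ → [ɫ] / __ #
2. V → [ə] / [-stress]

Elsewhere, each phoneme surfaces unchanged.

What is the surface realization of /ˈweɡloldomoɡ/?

/w/ stays [w].
/e/ (between /w/ and /ɡ/): rule 2 targets it, but not in an unstressed syllable → unchanged [e].
/ɡ/ (between /e/ and /l/) is unaffected → [ɡ].
/l/ (between /ɡ/ and /o/) fails the environment for rule 1, so it stays [l].
/o/ (between /l/ and /l/): in an unstressed syllable, so rule 2 applies → [ə].
/l/ (between /o/ and /d/) is in the target of rule 1 but the environment (word-finally) is not met → [l].
/d/ — not in any rule's target class → [d].
/o/ (between /d/ and /m/) occurs in an unstressed syllable → [ə] by rule 2.
/m/ stays [m].
Rule 2 applies to /o/ (between /m/ and /ɡ/: in an unstressed syllable) → [ə].
/ɡ/ (word-final): no rule targets it → [ɡ].

[ˈweɡləldəməɡ]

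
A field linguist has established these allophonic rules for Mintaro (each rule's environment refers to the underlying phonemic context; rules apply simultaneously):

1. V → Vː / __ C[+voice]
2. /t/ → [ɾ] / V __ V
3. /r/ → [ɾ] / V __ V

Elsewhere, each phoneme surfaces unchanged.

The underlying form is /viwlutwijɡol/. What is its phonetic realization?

/v/ — not in any rule's target class → [v].
/i/ — between /v/ and /w/, before a voiced consonant — surfaces as [iː] (rule 1).
/w/ — not in any rule's target class → [w].
/l/ (between /w/ and /u/): no rule targets it → [l].
/u/ (between /l/ and /t/) fails the environment for rule 1, so it stays [u].
/t/ (between /u/ and /w/) fails the environment for rule 2, so it stays [t].
/w/ (between /t/ and /i/): no rule targets it → [w].
/i/ — between /w/ and /j/, before a voiced consonant — surfaces as [iː] (rule 1).
/j/ stays [j].
/ɡ/ — not in any rule's target class → [ɡ].
/o/ (between /ɡ/ and /l/) occurs before a voiced consonant → [oː] by rule 1.
/l/ (word-final): no rule targets it → [l].

[viːwlutwiːjɡoːl]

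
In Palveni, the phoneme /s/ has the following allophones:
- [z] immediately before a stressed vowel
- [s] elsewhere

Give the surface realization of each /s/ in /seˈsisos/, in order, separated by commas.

Occurrence 1 (position 1): no conditioning environment matches → elsewhere allophone [s].
Occurrence 2 (position 3): immediately before a stressed vowel → [z].
Occurrence 3 (position 5): no conditioning environment matches → elsewhere allophone [s].
Occurrence 4 (position 7): no conditioning environment matches → elsewhere allophone [s].

[s], [z], [s], [s]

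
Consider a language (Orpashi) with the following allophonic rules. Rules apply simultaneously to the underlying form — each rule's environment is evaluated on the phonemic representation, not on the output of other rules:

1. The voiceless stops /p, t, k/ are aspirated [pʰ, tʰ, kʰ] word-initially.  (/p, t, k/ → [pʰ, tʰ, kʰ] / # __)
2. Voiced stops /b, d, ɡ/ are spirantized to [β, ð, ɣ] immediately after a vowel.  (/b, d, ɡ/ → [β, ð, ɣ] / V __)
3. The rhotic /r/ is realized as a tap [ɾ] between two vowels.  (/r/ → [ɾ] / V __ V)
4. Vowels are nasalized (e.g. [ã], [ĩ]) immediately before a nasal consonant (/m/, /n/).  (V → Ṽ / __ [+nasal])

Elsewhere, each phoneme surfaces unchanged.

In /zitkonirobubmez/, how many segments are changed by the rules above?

Segments that undergo a rule: /o/ → [õ] (rule 4); /r/ → [ɾ] (rule 3); /b/ → [β] (rule 2); /b/ → [β] (rule 2).
All other segments surface unchanged.

4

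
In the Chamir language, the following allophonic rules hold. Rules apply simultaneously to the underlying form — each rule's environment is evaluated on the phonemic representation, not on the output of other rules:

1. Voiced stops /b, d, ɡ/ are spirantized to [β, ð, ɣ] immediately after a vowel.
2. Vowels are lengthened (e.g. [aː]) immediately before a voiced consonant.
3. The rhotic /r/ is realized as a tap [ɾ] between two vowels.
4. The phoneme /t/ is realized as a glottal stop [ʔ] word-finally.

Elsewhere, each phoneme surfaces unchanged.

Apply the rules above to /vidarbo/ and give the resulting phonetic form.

/v/ (word-initial): no rule targets it → [v].
/i/ (between /v/ and /d/): before a voiced consonant, so rule 2 applies → [iː].
/d/ (between /i/ and /a/): immediately after a vowel, so rule 1 applies → [ð].
Rule 2 applies to /a/ (between /d/ and /r/: before a voiced consonant) → [aː].
/r/ (between /a/ and /b/) is in the target of rule 3 but the environment (between two vowels) is not met → [r].
/b/ (between /r/ and /o/): rule 1 targets it, but not immediately after a vowel → unchanged [b].
/o/ (word-final) fails the environment for rule 2, so it stays [o].

[viːðaːrbo]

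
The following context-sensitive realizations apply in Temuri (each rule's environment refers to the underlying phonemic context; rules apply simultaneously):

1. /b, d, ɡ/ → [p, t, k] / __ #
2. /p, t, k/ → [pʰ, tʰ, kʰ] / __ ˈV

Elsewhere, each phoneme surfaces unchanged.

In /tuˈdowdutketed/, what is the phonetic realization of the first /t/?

/t/ (word-initial) is in the target of rule 2 but the environment (immediately before a stressed vowel) is not met → [t].

[t]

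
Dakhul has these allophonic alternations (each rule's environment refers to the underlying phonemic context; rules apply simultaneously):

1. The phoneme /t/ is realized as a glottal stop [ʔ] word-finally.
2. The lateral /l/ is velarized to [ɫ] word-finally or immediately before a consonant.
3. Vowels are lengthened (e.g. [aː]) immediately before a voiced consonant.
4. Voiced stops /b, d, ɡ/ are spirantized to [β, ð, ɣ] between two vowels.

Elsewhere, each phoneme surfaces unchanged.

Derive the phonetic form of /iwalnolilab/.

/i/ (word-initial): before a voiced consonant, so rule 3 applies → [iː].
/w/ — not in any rule's target class → [w].
/a/ (between /w/ and /l/) occurs before a voiced consonant → [aː] by rule 3.
/l/ meets the environment for rule 2 (word-finally or immediately before a consonant) → [ɫ].
/n/ (between /l/ and /o/) is unaffected → [n].
/o/ — between /n/ and /l/, before a voiced consonant — surfaces as [oː] (rule 3).
/l/ (between /o/ and /i/) is in the target of rule 2 but the environment (word-finally or immediately before a consonant) is not met → [l].
/i/ (between /l/ and /l/) occurs before a voiced consonant → [iː] by rule 3.
/l/ (between /i/ and /a/): rule 2 targets it, but not word-finally or immediately before a consonant → unchanged [l].
/a/ (between /l/ and /b/): before a voiced consonant, so rule 3 applies → [aː].
/b/ (word-final) fails the environment for rule 4, so it stays [b].

[iːwaːɫnoːliːlaːb]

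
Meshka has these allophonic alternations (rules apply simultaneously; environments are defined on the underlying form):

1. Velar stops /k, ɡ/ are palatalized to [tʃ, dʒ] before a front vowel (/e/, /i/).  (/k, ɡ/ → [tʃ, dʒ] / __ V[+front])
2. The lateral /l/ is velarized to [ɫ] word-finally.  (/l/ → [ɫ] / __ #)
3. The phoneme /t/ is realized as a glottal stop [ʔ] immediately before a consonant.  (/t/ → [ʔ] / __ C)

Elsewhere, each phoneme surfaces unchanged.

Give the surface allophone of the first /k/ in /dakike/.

[tʃ]

/k/ (between /a/ and /i/) occurs before a front vowel → [tʃ] by rule 1.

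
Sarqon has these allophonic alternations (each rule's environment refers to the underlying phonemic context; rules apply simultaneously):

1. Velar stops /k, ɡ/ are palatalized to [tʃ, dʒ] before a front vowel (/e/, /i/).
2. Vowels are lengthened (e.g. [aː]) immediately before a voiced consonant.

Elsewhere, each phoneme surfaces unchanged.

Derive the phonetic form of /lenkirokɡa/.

[leːntʃiːrokɡa]

/e/ meets the environment for rule 2 (before a voiced consonant) → [eː].
/k/ (between /n/ and /i/): before a front vowel, so rule 1 applies → [tʃ].
Rule 2 applies to /i/ (between /k/ and /r/: before a voiced consonant) → [iː].
/o/ (between /r/ and /k/): rule 2 targets it, but not before a voiced consonant → unchanged [o].
/k/ (between /o/ and /ɡ/): rule 1 targets it, but not before a front vowel → unchanged [k].
/ɡ/ — between /k/ and /a/; rule 1 does not apply here → [ɡ].
/a/ (word-final) is in the target of rule 2 but the environment (before a voiced consonant) is not met → [a].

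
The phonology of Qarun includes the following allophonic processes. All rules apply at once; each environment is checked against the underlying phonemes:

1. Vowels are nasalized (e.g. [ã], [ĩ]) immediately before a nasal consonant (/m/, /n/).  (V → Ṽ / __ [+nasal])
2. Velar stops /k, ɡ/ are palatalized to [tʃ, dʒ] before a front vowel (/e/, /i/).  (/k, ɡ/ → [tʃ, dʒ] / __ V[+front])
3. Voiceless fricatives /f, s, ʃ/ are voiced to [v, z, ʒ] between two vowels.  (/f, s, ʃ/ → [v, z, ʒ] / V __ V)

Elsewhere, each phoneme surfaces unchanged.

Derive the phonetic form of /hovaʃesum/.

/h/ stays [h].
/o/ (between /h/ and /v/) is in the target of rule 1 but the environment (before a nasal consonant) is not met → [o].
/v/ (between /o/ and /a/): no rule targets it → [v].
/a/ (between /v/ and /ʃ/): rule 1 targets it, but not before a nasal consonant → unchanged [a].
/ʃ/ — between /a/ and /e/, between two vowels — surfaces as [ʒ] (rule 3).
/e/ (between /ʃ/ and /s/) is in the target of rule 1 but the environment (before a nasal consonant) is not met → [e].
/s/ meets the environment for rule 3 (between two vowels) → [z].
/u/ (between /s/ and /m/): before a nasal consonant, so rule 1 applies → [ũ].
/m/ stays [m].

[hovaʒezũm]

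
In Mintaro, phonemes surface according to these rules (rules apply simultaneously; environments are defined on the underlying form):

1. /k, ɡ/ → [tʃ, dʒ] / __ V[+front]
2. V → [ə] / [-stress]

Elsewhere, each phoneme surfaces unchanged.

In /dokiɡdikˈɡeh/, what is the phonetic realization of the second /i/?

[ə]

/i/ meets the environment for rule 2 (in an unstressed syllable) → [ə].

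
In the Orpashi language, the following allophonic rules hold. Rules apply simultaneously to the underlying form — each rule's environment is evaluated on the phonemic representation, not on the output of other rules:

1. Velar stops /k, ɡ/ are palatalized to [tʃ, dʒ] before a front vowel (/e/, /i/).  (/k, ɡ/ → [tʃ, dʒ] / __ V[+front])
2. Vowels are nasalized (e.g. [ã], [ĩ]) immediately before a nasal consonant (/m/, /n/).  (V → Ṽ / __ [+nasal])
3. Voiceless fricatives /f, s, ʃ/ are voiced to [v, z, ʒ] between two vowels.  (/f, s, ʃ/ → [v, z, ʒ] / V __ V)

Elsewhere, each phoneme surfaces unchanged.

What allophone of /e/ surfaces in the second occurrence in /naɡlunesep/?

/e/ (between /s/ and /p/): rule 2 targets it, but not before a nasal consonant → unchanged [e].

[e]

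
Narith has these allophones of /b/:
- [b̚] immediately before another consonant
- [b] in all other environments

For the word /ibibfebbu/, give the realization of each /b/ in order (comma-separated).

[b], [b̚], [b̚], [b]

Occurrence 1 (position 2): no conditioning environment matches → elsewhere allophone [b].
Occurrence 2 (position 4): immediately before another consonant → [b̚].
Occurrence 3 (position 7): immediately before another consonant → [b̚].
Occurrence 4 (position 8): no conditioning environment matches → elsewhere allophone [b].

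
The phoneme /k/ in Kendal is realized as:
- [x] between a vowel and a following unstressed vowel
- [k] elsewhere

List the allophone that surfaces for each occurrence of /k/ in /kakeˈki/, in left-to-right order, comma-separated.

[k], [x], [k]

Occurrence 1 (position 1): no conditioning environment matches → elsewhere allophone [k].
Occurrence 2 (position 3): between a vowel and a following unstressed vowel → [x].
Occurrence 3 (position 5): no conditioning environment matches → elsewhere allophone [k].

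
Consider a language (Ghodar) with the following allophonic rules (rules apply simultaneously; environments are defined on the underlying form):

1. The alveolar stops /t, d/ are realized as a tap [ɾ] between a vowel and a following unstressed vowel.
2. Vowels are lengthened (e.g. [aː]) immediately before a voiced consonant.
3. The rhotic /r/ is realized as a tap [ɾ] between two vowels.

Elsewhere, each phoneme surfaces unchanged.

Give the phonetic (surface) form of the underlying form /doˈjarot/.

/d/ — word-initial; rule 1 does not apply here → [d].
Rule 2 applies to /o/ (between /d/ and /j/: before a voiced consonant) → [oː].
/j/ (between /o/ and /a/): no rule targets it → [j].
/a/ meets the environment for rule 2 (before a voiced consonant) → [aː].
/r/ (between /a/ and /o/): between two vowels, so rule 3 applies → [ɾ].
/o/ — between /r/ and /t/; rule 2 does not apply here → [o].
/t/ (word-final) fails the environment for rule 1, so it stays [t].

[doːˈjaːɾot]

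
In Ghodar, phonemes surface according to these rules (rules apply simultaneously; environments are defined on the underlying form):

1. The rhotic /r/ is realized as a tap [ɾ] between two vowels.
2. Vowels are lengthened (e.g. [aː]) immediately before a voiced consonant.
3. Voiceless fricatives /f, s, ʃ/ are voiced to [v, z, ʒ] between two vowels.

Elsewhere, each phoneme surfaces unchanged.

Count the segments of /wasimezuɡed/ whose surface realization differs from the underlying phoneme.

Segments that undergo a rule: /s/ → [z] (rule 3); /i/ → [iː] (rule 2); /e/ → [eː] (rule 2); /u/ → [uː] (rule 2); /e/ → [eː] (rule 2).
All other segments surface unchanged.

5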